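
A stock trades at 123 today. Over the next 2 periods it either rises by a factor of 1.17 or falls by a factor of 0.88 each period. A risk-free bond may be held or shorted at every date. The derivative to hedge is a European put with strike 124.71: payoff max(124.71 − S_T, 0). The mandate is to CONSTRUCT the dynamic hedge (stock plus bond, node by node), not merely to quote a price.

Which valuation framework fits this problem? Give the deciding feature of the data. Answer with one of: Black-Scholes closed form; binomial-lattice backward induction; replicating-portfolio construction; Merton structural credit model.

Key observation: the mandate to exhibit the hedge at every date and state singles out the replicating-portfolio construction on the 2-period tree with factors 1.17 and 0.88 from 123.

framework: replicating-portfolio construction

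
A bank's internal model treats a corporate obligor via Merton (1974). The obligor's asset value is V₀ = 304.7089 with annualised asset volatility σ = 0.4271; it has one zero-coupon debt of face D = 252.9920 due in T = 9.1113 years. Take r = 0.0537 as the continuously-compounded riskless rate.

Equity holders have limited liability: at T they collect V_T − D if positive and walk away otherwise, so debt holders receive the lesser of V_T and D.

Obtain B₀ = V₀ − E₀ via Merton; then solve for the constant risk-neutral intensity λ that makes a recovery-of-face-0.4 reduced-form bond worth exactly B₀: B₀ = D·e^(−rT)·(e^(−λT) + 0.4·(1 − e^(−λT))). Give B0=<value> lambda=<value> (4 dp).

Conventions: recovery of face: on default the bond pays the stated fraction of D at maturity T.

With assets at 304.7089 and a single debt payment of 252.9920 at 9.1113 years:
d₁ = [ln(V₀/D) + (r + σ²/2)T] / (σ√T)
   = [ln(304.7089/252.9920) + (0.0537 + 0.5·0.4271²)·9.1113] / (0.4271·√9.1113)
   = [0.185999 + 1.320293] / 1.289198 = 1.168394
d₂ = d₁ − σ√T = 1.168394 − 1.289198 = -0.120804
N(d₁) = 0.878676,  N(d₂) = 0.451923,  e^(−rT) = 0.613070
E₀ = V₀·N(d₁) − D·e^(−rT)·N(d₂)
   = 304.7089·0.878676 − 252.9920·0.613070·0.451923 = 197.646389
B₀ = V₀ − E₀ = 304.7089 − 197.646389 = 107.062511
e^(−λT) = (B₀·e^(rT)/D − 0.4)/(1 − 0.4) = (107.0625·1.631136/252.9920 − 0.4)/0.6 = 0.48378813
λ = −ln(0.48378813)/9.1113 = 0.079693

B0=107.0625 lambda=0.0797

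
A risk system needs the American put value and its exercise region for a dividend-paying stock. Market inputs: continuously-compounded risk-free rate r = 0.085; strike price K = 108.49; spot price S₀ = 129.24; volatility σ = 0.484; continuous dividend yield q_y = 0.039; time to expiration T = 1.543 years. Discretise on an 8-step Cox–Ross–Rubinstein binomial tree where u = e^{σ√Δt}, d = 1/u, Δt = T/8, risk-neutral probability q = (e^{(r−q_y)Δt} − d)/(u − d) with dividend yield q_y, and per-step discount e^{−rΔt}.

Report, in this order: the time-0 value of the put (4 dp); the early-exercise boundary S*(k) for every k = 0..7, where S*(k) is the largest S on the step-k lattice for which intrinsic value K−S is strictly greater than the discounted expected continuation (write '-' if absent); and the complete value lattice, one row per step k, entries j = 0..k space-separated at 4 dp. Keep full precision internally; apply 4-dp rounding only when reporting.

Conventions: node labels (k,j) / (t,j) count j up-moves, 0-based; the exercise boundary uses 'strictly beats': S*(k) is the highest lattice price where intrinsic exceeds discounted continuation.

price = 15.6680
boundary = - - - - 55.2257 44.6506 55.2257 68.3054
tree:
15.6680
22.2566 8.7279
30.7574 13.3744 3.7515
41.1907 19.9776 6.3367 0.9437
53.2643 28.9137 10.5197 1.8028 0.0000
63.8394 40.2271 17.0678 3.4439 0.0000 0.0000
72.3895 53.2643 26.8201 6.5788 0.0000 0.0000 0.0000
79.3024 63.8394 40.1846 12.5673 0.0000 0.0000 0.0000 0.0000
84.8915 72.3895 53.2643 24.0071 0.0000 0.0000 0.0000 0.0000 0.0000

Δt=0.19287  u=1.23684  d=0.80851  q=0.46786  discount=0.98374
step 8 (expiry): payoffs max(K−S,0) = 84.8915 72.3895 53.2643 24.0071 0.0000 0.0000 0.0000 0.0000 0.0000
step 7: (k=7,j=0): S=29.1876, K−S=79.3024, hold=77.7570 ⇒ V=79.3024 exercise | (k=7,j=1): S=44.6506, K−S=63.8394, hold=62.4099 ⇒ V=63.8394 exercise | (k=7,j=2): S=68.3054, K−S=40.1846, hold=38.9324 ⇒ V=40.1846 exercise | (k=7,j=3): S=104.4920, K−S=3.9980, hold=12.5673 ⇒ V=12.5673 continue | (k=7,j=4): S=159.8494, K−S=0.0000, hold=0.0000 ⇒ V=0.0000 continue | (k=7,j=5): S=244.5339, K−S=0.0000, hold=0.0000 ⇒ V=0.0000 continue | (k=7,j=6): S=374.0822, K−S=0.0000, hold=0.0000 ⇒ V=0.0000 continue | (k=7,j=7): S=572.2622, K−S=0.0000, hold=0.0000 ⇒ V=0.0000 continue  boundary S*=68.3054
step 6: (k=6,j=0): S=36.1005, K−S=72.3895, hold=70.8959 ⇒ V=72.3895 exercise | (k=6,j=1): S=55.2257, K−S=53.2643, hold=51.9141 ⇒ V=53.2643 exercise | (k=6,j=2): S=84.4829, K−S=24.0071, hold=26.8201 ⇒ V=26.8201 continue | (k=6,j=3): S=129.2400, K−S=0.0000, hold=6.5788 ⇒ V=6.5788 continue | (k=6,j=4): S=197.7083, K−S=0.0000, hold=0.0000 ⇒ V=0.0000 continue | (k=6,j=5): S=302.4496, K−S=0.0000, hold=0.0000 ⇒ V=0.0000 continue | (k=6,j=6): S=462.6803, K−S=0.0000, hold=0.0000 ⇒ V=0.0000 continue  boundary S*=55.2257
step 5: (k=5,j=0): S=44.6506, K−S=63.8394, hold=62.4099 ⇒ V=63.8394 exercise | (k=5,j=1): S=68.3054, K−S=40.1846, hold=40.2271 ⇒ V=40.2271 continue | (k=5,j=2): S=104.4920, K−S=3.9980, hold=17.0678 ⇒ V=17.0678 continue | (k=5,j=3): S=159.8494, K−S=0.0000, hold=3.4439 ⇒ V=3.4439 continue | (k=5,j=4): S=244.5339, K−S=0.0000, hold=0.0000 ⇒ V=0.0000 continue | (k=5,j=5): S=374.0822, K−S=0.0000, hold=0.0000 ⇒ V=0.0000 continue  boundary S*=44.6506
step 4: (k=4,j=0): S=55.2257, K−S=53.2643, hold=51.9336 ⇒ V=53.2643 exercise | (k=4,j=1): S=84.4829, K−S=24.0071, hold=28.9137 ⇒ V=28.9137 continue | (k=4,j=2): S=129.2400, K−S=0.0000, hold=10.5197 ⇒ V=10.5197 continue | (k=4,j=3): S=197.7083, K−S=0.0000, hold=1.8028 ⇒ V=1.8028 continue | (k=4,j=4): S=302.4496, K−S=0.0000, hold=0.0000 ⇒ V=0.0000 continue  boundary S*=55.2257
step 3: (k=3,j=0): S=68.3054, K−S=40.1846, hold=41.1907 ⇒ V=41.1907 continue | (k=3,j=1): S=104.4920, K−S=3.9980, hold=19.9776 ⇒ V=19.9776 continue | (k=3,j=2): S=159.8494, K−S=0.0000, hold=6.3367 ⇒ V=6.3367 continue | (k=3,j=3): S=244.5339, K−S=0.0000, hold=0.9437 ⇒ V=0.9437 continue  boundary S*=-
step 2: (k=2,j=0): S=84.4829, K−S=24.0071, hold=30.7574 ⇒ V=30.7574 continue | (k=2,j=1): S=129.2400, K−S=0.0000, hold=13.3744 ⇒ V=13.3744 continue | (k=2,j=2): S=197.7083, K−S=0.0000, hold=3.7515 ⇒ V=3.7515 continue  boundary S*=-
step 1: (k=1,j=0): S=104.4920, K−S=3.9980, hold=22.2566 ⇒ V=22.2566 continue | (k=1,j=1): S=159.8494, K−S=0.0000, hold=8.7279 ⇒ V=8.7279 continue  boundary S*=-
step 0: (k=0,j=0): S=129.2400, K−S=0.0000, hold=15.6680 ⇒ V=15.6680 continue  boundary S*=-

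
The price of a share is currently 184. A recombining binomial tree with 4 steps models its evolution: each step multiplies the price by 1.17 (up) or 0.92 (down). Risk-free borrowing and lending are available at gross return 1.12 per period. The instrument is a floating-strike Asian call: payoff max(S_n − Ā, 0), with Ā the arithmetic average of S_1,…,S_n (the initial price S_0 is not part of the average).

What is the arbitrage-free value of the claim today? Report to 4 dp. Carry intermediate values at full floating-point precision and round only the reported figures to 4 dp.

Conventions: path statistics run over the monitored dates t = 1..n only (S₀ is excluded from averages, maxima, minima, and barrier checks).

price = 27.9439

Risk-neutral up-probability p* = (R−d)/(u−d) = (1.12−0.92)/(1.17−0.92) = 0.8000; the claim prices as the p*-weighted sum of path payoffs discounted by R^4.
Enumerate all 2^4 = 16 price paths (U = up ×1.17, D = down ×0.92); each path with k up-moves has probability p*^k·(1−p*)^(4−k).
DDDD: Ā=150.0281, payoff=0.0000, prob=0.001600
UDDD: Ā=190.7966, payoff=0.0000, prob=0.006400
DUDD: Ā=179.2966, payoff=0.0000, prob=0.006400
UUDD: Ā=228.0185, payoff=0.0000, prob=0.025600
DDUD: Ā=168.7166, payoff=0.0000, prob=0.006400
UDUD: Ā=214.5635, payoff=0.0000, prob=0.025600
DUUD: Ā=203.0635, payoff=10.1257, prob=0.025600
UUUD: Ā=258.2439, payoff=12.8772, prob=0.102400
DDDU: Ā=158.9830, payoff=8.6529, prob=0.006400
UDDU: Ā=202.1849, payoff=11.0043, prob=0.025600
DUDU: Ā=190.6849, payoff=22.5043, prob=0.025600
UUDU: Ā=242.5015, payoff=28.6195, prob=0.102400
DDUU: Ā=180.1049, payoff=33.0843, prob=0.025600
UDUU: Ā=229.0465, payoff=42.0745, prob=0.102400
DUUU: Ā=217.5465, payoff=53.5745, prob=0.102400
UUUU: Ā=276.6624, payoff=68.1328, prob=0.409600
Price = Σ prob·payoff / R^4 = 43.970310 / 1.573519 = 27.9439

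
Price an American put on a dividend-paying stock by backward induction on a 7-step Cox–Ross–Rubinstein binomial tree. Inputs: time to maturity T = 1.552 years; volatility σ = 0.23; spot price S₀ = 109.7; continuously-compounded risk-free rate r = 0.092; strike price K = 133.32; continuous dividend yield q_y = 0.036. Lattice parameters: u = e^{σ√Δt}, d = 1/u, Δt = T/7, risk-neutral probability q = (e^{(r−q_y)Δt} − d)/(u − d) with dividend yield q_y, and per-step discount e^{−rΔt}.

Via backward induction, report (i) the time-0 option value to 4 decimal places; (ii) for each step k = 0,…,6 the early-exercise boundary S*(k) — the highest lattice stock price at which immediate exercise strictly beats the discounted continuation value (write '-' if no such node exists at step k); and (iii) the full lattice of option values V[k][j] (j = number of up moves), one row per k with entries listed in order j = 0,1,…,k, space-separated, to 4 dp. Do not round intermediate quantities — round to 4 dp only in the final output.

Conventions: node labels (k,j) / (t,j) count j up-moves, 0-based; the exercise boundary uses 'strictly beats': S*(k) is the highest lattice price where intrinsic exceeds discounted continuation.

price = 24.1017
boundary = - 98.4403 88.3363 98.4403 109.7000 98.4403 109.7000
tree:
24.1017
34.8797 15.4999
44.9837 23.7011 8.8442
54.0506 34.8797 14.7294 3.9798
62.1869 44.9837 23.6200 7.4338 1.0778
69.4880 54.0506 34.8797 13.5128 2.3429 0.0000
76.0398 62.1869 44.9837 23.6200 5.0933 0.0000 0.0000
81.9191 69.4880 54.0506 34.8797 11.0724 0.0000 0.0000 0.0000

Δt=0.22171, u=1.11438, d=0.89736, q=0.53052, disc=e^(-rΔt)=0.97981
k=7 terminal: V=max(K-S,0) → 81.9191 69.4880 54.0506 34.8797 11.0724 0.0000 0.0000 0.0000
k=6: j=0 S=57.2802 intr=76.0398 cont=73.8033 V=76.0398[EX]; j=1 S=71.1331 intr=62.1869 cont=60.0605 V=62.1869[EX]; j=2 S=88.3363 intr=44.9837 cont=42.9941 V=44.9837[EX]; j=3 S=109.7000 intr=23.6200 cont=21.8002 V=23.6200[EX]; j=4 S=136.2304 intr=0.0000 cont=5.0933 V=5.0933[hold]; j=5 S=169.1770 intr=0.0000 cont=0.0000 V=0.0000[hold]; j=6 S=210.0916 intr=0.0000 cont=0.0000 V=0.0000[hold]  S*(6)=109.7000
k=5: j=0 S=63.8320 intr=69.4880 cont=67.3036 V=69.4880[EX]; j=1 S=79.2694 intr=54.0506 cont=51.9889 V=54.0506[EX]; j=2 S=98.4403 intr=34.8797 cont=32.9704 V=34.8797[EX]; j=3 S=122.2476 intr=11.0724 cont=13.5128 V=13.5128[hold]; j=4 S=151.8126 intr=0.0000 cont=2.3429 V=2.3429[hold]; j=5 S=188.5276 intr=0.0000 cont=0.0000 V=0.0000[hold]  S*(5)=98.4403
k=4: j=0 S=71.1331 intr=62.1869 cont=60.0605 V=62.1869[EX]; j=1 S=88.3363 intr=44.9837 cont=42.9941 V=44.9837[EX]; j=2 S=109.7000 intr=23.6200 cont=23.0688 V=23.6200[EX]; j=3 S=136.2304 intr=0.0000 cont=7.4338 V=7.4338[hold]; j=4 S=169.1770 intr=0.0000 cont=1.0778 V=1.0778[hold]  S*(4)=109.7000
k=3: j=0 S=79.2694 intr=54.0506 cont=51.9889 V=54.0506[EX]; j=1 S=98.4403 intr=34.8797 cont=32.9704 V=34.8797[EX]; j=2 S=122.2476 intr=11.0724 cont=14.7294 V=14.7294[hold]; j=3 S=151.8126 intr=0.0000 cont=3.9798 V=3.9798[hold]  S*(3)=98.4403
k=2: j=0 S=88.3363 intr=44.9837 cont=42.9941 V=44.9837[EX]; j=1 S=109.7000 intr=23.6200 cont=23.7011 V=23.7011[hold]; j=2 S=136.2304 intr=0.0000 cont=8.8442 V=8.8442[hold]  S*(2)=88.3363
k=1: j=0 S=98.4403 intr=34.8797 cont=33.0126 V=34.8797[EX]; j=1 S=122.2476 intr=11.0724 cont=15.4999 V=15.4999[hold]  S*(1)=98.4403
k=0: j=0 S=109.7000 intr=23.6200 cont=24.1017 V=24.1017[hold]  S*(0)=-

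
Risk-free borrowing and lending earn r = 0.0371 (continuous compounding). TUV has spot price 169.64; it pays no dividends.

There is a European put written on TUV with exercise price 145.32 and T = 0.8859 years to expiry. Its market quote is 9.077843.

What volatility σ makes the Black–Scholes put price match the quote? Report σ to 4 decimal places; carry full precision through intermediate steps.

sigma = 0.3526

At σ = 0.3526 the Black–Scholes value reproduces the quote:
σ√T = 0.3526·√0.8859 = 0.331875
d₁ = (ln(S/K) + (r+σ²/2)T) / (σ√T) = (ln(169.64/145.32) + (0.0371+0.3526²/2)·0.8859) / 0.331875 = (0.154740 + 0.087937) / 0.331875 = 0.731232
d₂ = d₁ − σ√T = 0.731232 − 0.331875 = 0.399357
e^{−rT} = 0.967667
N(−d₁) = 0.232319,  N(−d₂) = 0.344815
V = K·e^{−rT}·N(−d₂) − S·N(−d₁) = 48.488380 − 39.410537 = 9.077843 (matching the quote); vega is positive throughout, so no other σ reproduces this price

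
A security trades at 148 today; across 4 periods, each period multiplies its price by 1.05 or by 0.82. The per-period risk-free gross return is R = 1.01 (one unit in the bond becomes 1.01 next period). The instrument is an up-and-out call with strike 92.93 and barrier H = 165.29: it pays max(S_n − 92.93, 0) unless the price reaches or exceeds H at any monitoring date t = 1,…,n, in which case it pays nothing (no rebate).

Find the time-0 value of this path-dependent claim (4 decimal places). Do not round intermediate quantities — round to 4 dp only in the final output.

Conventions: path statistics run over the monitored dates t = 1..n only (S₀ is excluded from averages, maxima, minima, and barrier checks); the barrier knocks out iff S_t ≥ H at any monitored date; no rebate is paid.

price = 15.4402

Under the martingale measure an up-move has probability p* = 0.8261; value the claim as the probability-weighted average of per-path payoffs, discounted 4 periods at R = 1.01.
Enumerate all 2^4 = 16 price paths (U = up ×1.05, D = down ×0.82); each path with k up-moves has probability p*^k·(1−p*)^(4−k).
DDDD: M=121.3600, payoff=0.0000, prob=0.000915
UDDD: M=155.4000, payoff=0.0000, prob=0.004345
DUDD: M=127.4280, payoff=0.0000, prob=0.004345
UUDD: M=163.1700, payoff=16.7855, prob=0.020640
DDUD: M=121.3600, payoff=0.0000, prob=0.004345
UDUD: M=155.4000, payoff=16.7855, prob=0.020640
DUUD: M=133.7994, payoff=16.7855, prob=0.020640
UUUD: M=171.3285, payoff=0.0000, prob=0.098041
DDDU: M=121.3600, payoff=0.0000, prob=0.004345
UDDU: M=155.4000, payoff=16.7855, prob=0.020640
DUDU: M=127.4280, payoff=16.7855, prob=0.020640
UUDU: M=163.1700, payoff=47.5594, prob=0.098041
DDUU: M=121.3600, payoff=16.7855, prob=0.020640
UDUU: M=155.4000, payoff=47.5594, prob=0.098041
DUUU: M=140.4894, payoff=47.5594, prob=0.098041
UUUU: M=179.8949, payoff=0.0000, prob=0.465697
Price = Σ prob·payoff / R^4 = 16.067107 / 1.040604 = 15.4402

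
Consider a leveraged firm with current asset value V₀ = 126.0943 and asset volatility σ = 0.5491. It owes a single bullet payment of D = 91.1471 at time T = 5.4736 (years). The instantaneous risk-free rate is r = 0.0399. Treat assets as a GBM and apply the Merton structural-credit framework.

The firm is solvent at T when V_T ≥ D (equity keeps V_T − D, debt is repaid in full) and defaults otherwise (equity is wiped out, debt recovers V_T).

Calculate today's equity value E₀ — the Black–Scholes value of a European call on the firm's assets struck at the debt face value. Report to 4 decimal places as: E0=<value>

E0=77.7443

With assets at 126.0943 and a single debt payment of 91.1471 at 5.4736 years:
d₁ = [ln(V₀/D) + (r + σ²/2)T] / (σ√T)
   = [ln(126.0943/91.1471) + (0.0399 + 0.5·0.5491²)·5.4736] / (0.5491·√5.4736)
   = [0.324555 + 1.043571] / 1.284659 = 1.064972
d₂ = d₁ − σ√T = 1.064972 − 1.284659 = -0.219687
N(d₁) = 0.856556,  N(d₂) = 0.413058,  e^(−rT) = 0.803807
E₀ = V₀·N(d₁) − D·e^(−rT)·N(d₂)
   = 126.0943·0.856556 − 91.1471·0.803807·0.413058 = 77.744295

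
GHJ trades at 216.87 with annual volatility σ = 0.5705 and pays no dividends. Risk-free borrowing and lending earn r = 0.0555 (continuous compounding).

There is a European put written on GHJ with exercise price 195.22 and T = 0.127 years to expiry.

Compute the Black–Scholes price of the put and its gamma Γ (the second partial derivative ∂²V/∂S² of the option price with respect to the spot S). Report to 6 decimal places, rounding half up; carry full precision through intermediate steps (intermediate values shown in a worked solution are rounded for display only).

price = 7.576045
Γ = 0.007308

σ√T = 0.5705·√0.127 = 0.203309
d₁ = (ln(S/K) + (r+σ²/2)T) / (σ√T) = (ln(216.87/195.22) + (0.0555+0.5705²/2)·0.127) / 0.203309 = (0.105171 + 0.027716) / 0.203309 = 0.653619
d₂ = d₁ − σ√T = 0.653619 − 0.203309 = 0.450309
e^{−rT} = 0.992976
N(−d₁) = 0.256679,  N(−d₂) = 0.326244
Put price V = K·e^{−rT}·N(−d₂) − S·N(−d₁) = 63.241969 − 55.665924 = 7.576045
φ(d₁) = (1/√(2π))·e^{−d₁²/2} = 0.322211
Γ = φ(d₁) / (S·σ·√T) = 0.007308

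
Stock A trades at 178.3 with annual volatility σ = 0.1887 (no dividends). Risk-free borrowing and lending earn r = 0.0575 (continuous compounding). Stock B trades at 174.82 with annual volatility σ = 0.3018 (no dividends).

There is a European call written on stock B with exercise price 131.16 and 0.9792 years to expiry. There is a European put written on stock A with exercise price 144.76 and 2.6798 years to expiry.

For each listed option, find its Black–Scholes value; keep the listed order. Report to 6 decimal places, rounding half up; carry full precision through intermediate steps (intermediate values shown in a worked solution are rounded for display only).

[stock B call K=131.16]
σ√T = 0.3018·√0.9792 = 0.298645
d₁ = (ln(S/K) + (r+σ²/2)T) / (σ√T) = (ln(174.82/131.16) + (0.0575+0.3018²/2)·0.9792) / 0.298645 = (0.287339 + 0.100898) / 0.298645 = 1.299997
d₂ = d₁ − σ√T = 1.299997 − 0.298645 = 1.001352
e^{−rT} = 0.945252
N(d₁) = 0.903199,  N(d₂) = 0.841672
price = S·N(d₁) − K·e^{−rT}·N(d₂) = 157.897244 − 104.349796 = 53.547448
[stock A put K=144.76]
σ√T = 0.1887·√2.6798 = 0.308904
d₁ = (ln(S/K) + (r+σ²/2)T) / (σ√T) = (ln(178.3/144.76) + (0.0575+0.1887²/2)·2.6798) / 0.308904 = (0.208390 + 0.201799) / 0.308904 = 1.327888
d₂ = d₁ − σ√T = 1.327888 − 0.308904 = 1.018985
e^{−rT} = 0.857196
N(−d₁) = 0.092108,  N(−d₂) = 0.154105
price = K·e^{−rT}·N(−d₂) − S·N(−d₁) = 19.122556 − 16.422770 = 2.699786

price(stock B call K=131.16) = 53.547448
price(stock A put K=144.76) = 2.699786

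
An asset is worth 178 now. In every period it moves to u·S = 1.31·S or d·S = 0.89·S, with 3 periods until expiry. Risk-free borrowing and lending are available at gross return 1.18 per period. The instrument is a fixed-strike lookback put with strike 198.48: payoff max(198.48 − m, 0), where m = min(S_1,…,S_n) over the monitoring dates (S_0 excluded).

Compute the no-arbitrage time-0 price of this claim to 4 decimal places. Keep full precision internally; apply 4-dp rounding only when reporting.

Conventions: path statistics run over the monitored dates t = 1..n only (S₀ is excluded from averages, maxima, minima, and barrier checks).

price = 9.3975

Set p* = 0.6905 (from d < R < u); the path-dependent value is the discounted p*-expectation over all price paths.
Enumerate all 2^3 = 8 price paths (U = up ×1.31, D = down ×0.89); each path with k up-moves has probability p*^k·(1−p*)^(3−k).
DDD: m=125.4845, payoff=72.9955, prob=0.029654
UDD: m=184.7019, payoff=13.7781, prob=0.066151
DUD: m=158.4200, payoff=40.0600, prob=0.066151
UUD: m=233.1800, payoff=0.0000, prob=0.147568
DDU: m=140.9938, payoff=57.4862, prob=0.066151
UDU: m=207.5302, payoff=0.0000, prob=0.147568
DUU: m=158.4200, payoff=40.0600, prob=0.147568
UUU: m=233.1800, payoff=0.0000, prob=0.329190
Price = Σ prob·payoff / R^3 = 15.440390 / 1.643032 = 9.3975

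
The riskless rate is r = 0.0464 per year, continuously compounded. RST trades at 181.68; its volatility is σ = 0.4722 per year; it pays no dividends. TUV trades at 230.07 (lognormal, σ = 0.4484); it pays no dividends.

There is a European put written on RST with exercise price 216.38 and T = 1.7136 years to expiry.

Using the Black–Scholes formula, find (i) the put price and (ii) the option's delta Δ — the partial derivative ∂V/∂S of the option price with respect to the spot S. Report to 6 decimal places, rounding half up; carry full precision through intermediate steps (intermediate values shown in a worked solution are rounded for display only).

σ√T = 0.4722·√1.7136 = 0.618131
d₁ = (ln(S/K) + (r+σ²/2)T) / (σ√T) = (ln(181.68/216.38) + (0.0464+0.4722²/2)·1.7136) / 0.618131 = (-0.174789 + 0.270554) / 0.618131 = 0.154927
d₂ = d₁ − σ√T = 0.154927 − 0.618131 = -0.463205
e^{−rT} = 0.923568
N(−d₁) = 0.438440,  N(−d₂) = 0.678391
Put price V = K·e^{−rT}·N(−d₂) − S·N(−d₁) = 135.570783 − 79.655708 = 55.915074
Δ = −N(−d₁) = -0.438440

price = 55.915074
Δ = -0.438440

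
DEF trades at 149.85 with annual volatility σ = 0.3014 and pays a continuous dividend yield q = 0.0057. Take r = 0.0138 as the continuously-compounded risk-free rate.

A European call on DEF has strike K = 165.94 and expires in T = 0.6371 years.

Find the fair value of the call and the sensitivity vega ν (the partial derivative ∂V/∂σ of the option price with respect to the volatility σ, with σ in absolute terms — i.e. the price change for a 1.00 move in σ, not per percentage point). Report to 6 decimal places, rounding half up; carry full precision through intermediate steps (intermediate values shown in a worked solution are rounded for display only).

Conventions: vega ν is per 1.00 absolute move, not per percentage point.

price = 8.625334
ν = 45.687644

σ√T = 0.3014·√0.6371 = 0.240573
d₁ = (ln(S/K) + (r−q+σ²/2)T) / (σ√T) = (ln(149.85/165.94) + (0.0138−0.0057+0.3014²/2)·0.6371) / 0.240573 = (-0.101991 + 0.034098) / 0.240573 = -0.282215
d₂ = d₁ − σ√T = -0.282215 − 0.240573 = -0.522788
e^{−rT} = 0.991247
e^{−qT} = 0.996375
N(d₁) = 0.388889,  N(d₂) = 0.300561
Call price V = S·e^{−qT}·N(d₁) − K·e^{−rT}·N(d₂) = 58.063842 − 49.438507 = 8.625334
φ(d₁) = (1/√(2π))·e^{−d₁²/2} = 0.383368
ν = S·e^{−qT}·φ(d₁)·√T = 45.687644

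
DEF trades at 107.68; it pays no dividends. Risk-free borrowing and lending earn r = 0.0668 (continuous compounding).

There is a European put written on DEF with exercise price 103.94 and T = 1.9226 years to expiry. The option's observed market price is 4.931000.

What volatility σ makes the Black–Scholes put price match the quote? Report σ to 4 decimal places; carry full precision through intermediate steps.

sigma = 0.2053

At σ = 0.2053 the Black–Scholes value reproduces the quote:
σ√T = 0.2053·√1.9226 = 0.284665
d₁ = (ln(S/K) + (r+σ²/2)T) / (σ√T) = (ln(107.68/103.94) + (0.0668+0.2053²/2)·1.9226) / 0.284665 = (0.035350 + 0.168947) / 0.284665 = 0.717675
d₂ = d₁ − σ√T = 0.717675 − 0.284665 = 0.433011
e^{−rT} = 0.879475
N(−d₁) = 0.236479,  N(−d₂) = 0.332504
V = K·e^{−rT}·N(−d₂) − S·N(−d₁) = 30.395037 − 25.464037 = 4.931000 (equal to the quote); since ∂V/∂σ > 0 for all σ, the implied volatility is unique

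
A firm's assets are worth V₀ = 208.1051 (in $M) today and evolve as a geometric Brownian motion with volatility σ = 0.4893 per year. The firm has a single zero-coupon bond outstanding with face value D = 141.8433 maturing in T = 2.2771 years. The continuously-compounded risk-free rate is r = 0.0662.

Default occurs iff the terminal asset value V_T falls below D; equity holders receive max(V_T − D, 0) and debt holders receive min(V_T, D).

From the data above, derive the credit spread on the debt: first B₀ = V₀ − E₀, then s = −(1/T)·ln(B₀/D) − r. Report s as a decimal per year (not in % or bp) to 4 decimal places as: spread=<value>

Apply the equity-as-call identities (strike 141.8433, horizon 2.2771 years):
d₁ = [ln(V₀/D) + (r + σ²/2)T] / (σ√T)
   = [ln(208.1051/141.8433) + (0.0662 + 0.5·0.4893²)·2.2771] / (0.4893·√2.2771)
   = [0.383320 + 0.423329] / 0.738357 = 1.092493
d₂ = d₁ − σ√T = 1.092493 − 0.738357 = 0.354136
N(d₁) = 0.862692,  N(d₂) = 0.638382,  e^(−rT) = 0.860068
E₀ = V₀·N(d₁) − D·e^(−rT)·N(d₂)
   = 208.1051·0.862692 − 141.8433·0.860068·0.638382 = 101.651283
B₀ = V₀ − E₀ = 208.1051 − 101.651283 = 106.453817
spread = −(1/T)·ln(B₀/D) − r = −(1/2.2771)·ln(106.453817/141.8433) − 0.0662 = 0.05984263

spread=0.0598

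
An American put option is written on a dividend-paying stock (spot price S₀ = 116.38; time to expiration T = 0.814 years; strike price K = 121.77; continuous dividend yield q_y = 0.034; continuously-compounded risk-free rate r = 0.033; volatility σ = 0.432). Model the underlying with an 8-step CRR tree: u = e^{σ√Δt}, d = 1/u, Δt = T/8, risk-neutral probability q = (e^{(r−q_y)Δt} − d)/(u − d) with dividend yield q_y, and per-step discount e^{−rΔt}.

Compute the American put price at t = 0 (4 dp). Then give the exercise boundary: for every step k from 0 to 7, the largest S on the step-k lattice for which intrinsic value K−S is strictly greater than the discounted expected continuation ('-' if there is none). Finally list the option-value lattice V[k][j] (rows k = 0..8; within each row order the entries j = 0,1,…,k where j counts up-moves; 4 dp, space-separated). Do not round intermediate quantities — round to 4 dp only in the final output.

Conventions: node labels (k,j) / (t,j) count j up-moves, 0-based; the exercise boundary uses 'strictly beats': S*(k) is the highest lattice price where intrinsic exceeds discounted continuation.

params: Δt=0.10175 u=1.14775 d=0.87127 q=0.46524 e^(-rΔt)=0.99665
t_8 payoffs: 83.1235 70.8601 54.7053 33.4241 5.3900 0.0000 0.0000 0.0000 0.0000
t_7: node(7,0) S=44.3564 payoff=77.4136 vs cont=77.1586 → 77.4136 [stop]  node(7,1) S=58.4317 payoff=63.3383 vs cont=63.1319 → 63.3383 [stop]  node(7,2) S=76.9733 payoff=44.7967 vs cont=44.6543 → 44.7967 [stop]  node(7,3) S=101.3987 payoff=20.3713 vs cont=20.3133 → 20.3713 [stop]  node(7,4) S=133.5748 payoff=0.0000 vs cont=2.8727 → 2.8727 [wait]  node(7,5) S=175.9610 payoff=0.0000 vs cont=0.0000 → 0.0000 [wait]  node(7,6) S=231.7973 payoff=0.0000 vs cont=0.0000 → 0.0000 [wait]  node(7,7) S=305.3518 payoff=0.0000 vs cont=0.0000 → 0.0000 [wait]  ⇒ S*(7)=101.3987
t_6: node(6,0) S=50.9099 payoff=70.8601 vs cont=70.6277 → 70.8601 [stop]  node(6,1) S=67.0647 payoff=54.7053 vs cont=54.5287 → 54.7053 [stop]  node(6,2) S=88.3459 payoff=33.4241 vs cont=33.3210 → 33.4241 [stop]  node(6,3) S=116.3800 payoff=5.3900 vs cont=12.1893 → 12.1893 [wait]  node(6,4) S=153.3100 payoff=0.0000 vs cont=1.5311 → 1.5311 [wait]  node(6,5) S=201.9586 payoff=0.0000 vs cont=0.0000 → 0.0000 [wait]  node(6,6) S=266.0446 payoff=0.0000 vs cont=0.0000 → 0.0000 [wait]  ⇒ S*(6)=88.3459
t_5: node(5,0) S=58.4317 payoff=63.3383 vs cont=63.1319 → 63.3383 [stop]  node(5,1) S=76.9733 payoff=44.7967 vs cont=44.6543 → 44.7967 [stop]  node(5,2) S=101.3987 payoff=20.3713 vs cont=23.4660 → 23.4660 [wait]  node(5,3) S=133.5748 payoff=0.0000 vs cont=7.2065 → 7.2065 [wait]  node(5,4) S=175.9610 payoff=0.0000 vs cont=0.8160 → 0.8160 [wait]  node(5,5) S=231.7973 payoff=0.0000 vs cont=0.0000 → 0.0000 [wait]  ⇒ S*(5)=76.9733
t_4: node(4,0) S=67.0647 payoff=54.7053 vs cont=54.5287 → 54.7053 [stop]  node(4,1) S=88.3459 payoff=33.4241 vs cont=34.7560 → 34.7560 [wait]  node(4,2) S=116.3800 payoff=5.3900 vs cont=15.8482 → 15.8482 [wait]  node(4,3) S=153.3100 payoff=0.0000 vs cont=4.2192 → 4.2192 [wait]  node(4,4) S=201.9586 payoff=0.0000 vs cont=0.4349 → 0.4349 [wait]  ⇒ S*(4)=67.0647
t_3: node(3,0) S=76.9733 payoff=44.7967 vs cont=45.2719 → 45.2719 [wait]  node(3,1) S=101.3987 payoff=20.3713 vs cont=25.8724 → 25.8724 [wait]  node(3,2) S=133.5748 payoff=0.0000 vs cont=10.4030 → 10.4030 [wait]  node(3,3) S=175.9610 payoff=0.0000 vs cont=2.4504 → 2.4504 [wait]  ⇒ S*(3)=-
t_2: node(2,0) S=88.3459 payoff=33.4241 vs cont=36.1250 → 36.1250 [wait]  node(2,1) S=116.3800 payoff=5.3900 vs cont=18.6128 → 18.6128 [wait]  node(2,2) S=153.3100 payoff=0.0000 vs cont=6.6807 → 6.6807 [wait]  ⇒ S*(2)=-
t_1: node(1,0) S=101.3987 payoff=20.3713 vs cont=27.8839 → 27.8839 [wait]  node(1,1) S=133.5748 payoff=0.0000 vs cont=13.0178 → 13.0178 [wait]  ⇒ S*(1)=-
t_0: node(0,0) S=116.3800 payoff=5.3900 vs cont=20.8974 → 20.8974 [wait]  ⇒ S*(0)=-

price = 20.8974
boundary = - - - - 67.0647 76.9733 88.3459 101.3987
tree:
20.8974
27.8839 13.0178
36.1250 18.6128 6.6807
45.2719 25.8724 10.4030 2.4504
54.7053 34.7560 15.8482 4.2192 0.4349
63.3383 44.7967 23.4660 7.2065 0.8160 0.0000
70.8601 54.7053 33.4241 12.1893 1.5311 0.0000 0.0000
77.4136 63.3383 44.7967 20.3713 2.8727 0.0000 0.0000 0.0000
83.1235 70.8601 54.7053 33.4241 5.3900 0.0000 0.0000 0.0000 0.0000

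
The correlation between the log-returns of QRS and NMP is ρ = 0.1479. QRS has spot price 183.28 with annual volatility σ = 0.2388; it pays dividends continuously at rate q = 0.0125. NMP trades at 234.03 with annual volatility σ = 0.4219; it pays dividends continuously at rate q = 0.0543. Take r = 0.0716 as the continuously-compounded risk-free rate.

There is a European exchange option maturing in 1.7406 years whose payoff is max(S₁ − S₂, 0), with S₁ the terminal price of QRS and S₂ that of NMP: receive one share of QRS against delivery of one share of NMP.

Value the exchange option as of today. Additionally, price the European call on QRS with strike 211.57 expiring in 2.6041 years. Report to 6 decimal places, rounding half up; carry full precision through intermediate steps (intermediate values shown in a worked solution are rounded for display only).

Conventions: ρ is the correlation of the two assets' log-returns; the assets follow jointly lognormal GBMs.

σ_eff = √(σ₁² + σ₂² − 2ρσ₁σ₂) = √(0.2388² + 0.4219² − 2·0.1479·0.2388·0.4219) = 0.453016
d₁ = (ln(S₁/S₂) + (q₂ − q₁ + σ_eff²/2)T) / (σ_eff√T) = (ln(183.28/234.03) + (0.0543 − 0.0125 + 0.102612)·1.7406) / 0.597672 = 0.011593
d₂ = d₁ − σ_eff√T = 0.011593 − 0.597672 = -0.586079
N(d₁) = 0.504625,  N(d₂) = 0.278911
V = S₁·e^{−q₁T}·N(d₁) − S₂·e^{−q₂T}·N(d₂) = 90.497052 − 59.386847 = 31.110205
[vanilla: QRS call K=211.57]
σ√T = 0.2388·√2.6041 = 0.385357
d₁ = (ln(S/K) + (r−q+σ²/2)T) / (σ√T) = (ln(183.28/211.57) + (0.0716−0.0125+0.2388²/2)·2.6041) / 0.385357 = (-0.143541 + 0.228152) / 0.385357 = 0.219566
d₂ = d₁ − σ√T = 0.219566 − 0.385357 = -0.165791
e^{−rT} = 0.829897
e^{−qT} = 0.967973
N(d₁) = 0.586896,  N(d₂) = 0.434161
price = S·e^{−qT}·N(d₁) − K·e^{−rT}·N(d₂) = 104.121176 − 76.230546 = 27.890630

exchange price = 31.110205
price(QRS call K=211.57) = 27.890630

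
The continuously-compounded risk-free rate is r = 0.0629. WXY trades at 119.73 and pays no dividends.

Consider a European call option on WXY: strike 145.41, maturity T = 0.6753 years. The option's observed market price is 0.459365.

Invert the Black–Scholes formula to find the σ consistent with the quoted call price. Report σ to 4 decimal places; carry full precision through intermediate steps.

sigma = 0.1285

At σ = 0.1285 the Black–Scholes value reproduces the quote:
σ√T = 0.1285·√0.6753 = 0.105597
d₁ = (ln(S/K) + (r+σ²/2)T) / (σ√T) = (ln(119.73/145.41) + (0.0629+0.1285²/2)·0.6753) / 0.105597 = (-0.194318 + 0.048052) / 0.105597 = -1.385138
d₂ = d₁ − σ√T = -1.385138 − 0.105597 = -1.490735
e^{−rT} = 0.958413
N(d₁) = 0.083005,  N(d₂) = 0.068016
V = S·N(d₁) − K·e^{−rT}·N(d₂) = 9.938204 − 9.478839 = 0.459365 (the quoted price), and the Black–Scholes price is strictly increasing in σ, so σ is unique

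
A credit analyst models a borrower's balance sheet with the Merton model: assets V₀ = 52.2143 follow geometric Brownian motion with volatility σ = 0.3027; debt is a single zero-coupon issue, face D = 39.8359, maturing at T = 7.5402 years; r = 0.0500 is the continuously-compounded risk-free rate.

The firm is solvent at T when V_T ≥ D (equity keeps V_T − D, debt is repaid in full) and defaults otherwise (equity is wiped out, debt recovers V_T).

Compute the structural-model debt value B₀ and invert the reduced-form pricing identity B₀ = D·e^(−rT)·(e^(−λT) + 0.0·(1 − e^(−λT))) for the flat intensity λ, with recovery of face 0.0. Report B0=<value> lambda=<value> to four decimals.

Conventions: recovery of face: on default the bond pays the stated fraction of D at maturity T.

B0=23.6009 lambda=0.0194

Work the structural quantities from V₀ = 52.2143 against face 39.8359:
d₁ = [ln(V₀/D) + (r + σ²/2)T] / (σ√T)
   = [ln(52.2143/39.8359) + (0.0500 + 0.5·0.3027²)·7.5402] / (0.3027·√7.5402)
   = [0.270588 + 0.722454] / 0.831197 = 1.194713
d₂ = d₁ − σ√T = 1.194713 − 0.831197 = 0.363517
N(d₁) = 0.883900,  N(d₂) = 0.641890,  e^(−rT) = 0.685909
E₀ = V₀·N(d₁) − D·e^(−rT)·N(d₂)
   = 52.2143·0.883900 − 39.8359·0.685909·0.641890 = 28.613351
B₀ = V₀ − E₀ = 52.2143 − 28.613351 = 23.600949
e^(−λT) = (B₀·e^(rT)/D − 0)/(1 − 0) = (23.6009·1.457919/39.8359 − 0)/1 = 0.86374848
λ = −ln(0.86374848)/7.5402 = 0.019426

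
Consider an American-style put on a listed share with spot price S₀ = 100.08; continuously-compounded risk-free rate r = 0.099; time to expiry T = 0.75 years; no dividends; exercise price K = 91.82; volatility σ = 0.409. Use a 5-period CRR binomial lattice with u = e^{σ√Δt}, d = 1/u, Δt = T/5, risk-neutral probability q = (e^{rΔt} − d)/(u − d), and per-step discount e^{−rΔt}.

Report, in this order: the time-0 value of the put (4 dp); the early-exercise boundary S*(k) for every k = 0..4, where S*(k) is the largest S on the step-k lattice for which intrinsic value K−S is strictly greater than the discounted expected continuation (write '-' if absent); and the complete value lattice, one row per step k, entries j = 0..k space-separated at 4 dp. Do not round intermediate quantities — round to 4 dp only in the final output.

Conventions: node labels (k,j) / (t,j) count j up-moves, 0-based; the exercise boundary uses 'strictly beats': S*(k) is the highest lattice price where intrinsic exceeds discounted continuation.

params: Δt=0.15000 u=1.17164 d=0.85350 q=0.50751 e^(-rΔt)=0.98526
t_5 payoffs: 46.4911 29.5951 6.4013 0.0000 0.0000 0.0000
t_4: node(4,0) S=53.1092 payoff=38.7108 vs cont=37.3574 → 38.7108 [stop]  node(4,1) S=72.9052 payoff=18.9148 vs cont=17.5614 → 18.9148 [stop]  node(4,2) S=100.0800 payoff=0.0000 vs cont=3.1061 → 3.1061 [wait]  node(4,3) S=137.3840 payoff=0.0000 vs cont=0.0000 → 0.0000 [wait]  node(4,4) S=188.5928 payoff=0.0000 vs cont=0.0000 → 0.0000 [wait]  ⇒ S*(4)=72.9052
t_3: node(3,0) S=62.2249 payoff=29.5951 vs cont=28.2417 → 29.5951 [stop]  node(3,1) S=85.4187 payoff=6.4013 vs cont=10.7312 → 10.7312 [wait]  node(3,2) S=117.2578 payoff=0.0000 vs cont=1.5072 → 1.5072 [wait]  node(3,3) S=160.9647 payoff=0.0000 vs cont=0.0000 → 0.0000 [wait]  ⇒ S*(3)=62.2249
t_2: node(2,0) S=72.9052 payoff=18.9148 vs cont=19.7264 → 19.7264 [wait]  node(2,1) S=100.0800 payoff=0.0000 vs cont=5.9608 → 5.9608 [wait]  node(2,2) S=137.3840 payoff=0.0000 vs cont=0.7313 → 0.7313 [wait]  ⇒ S*(2)=-
t_1: node(1,0) S=85.4187 payoff=6.4013 vs cont=12.5525 → 12.5525 [wait]  node(1,1) S=117.2578 payoff=0.0000 vs cont=3.2581 → 3.2581 [wait]  ⇒ S*(1)=-
t_0: node(0,0) S=100.0800 payoff=0.0000 vs cont=7.7200 → 7.7200 [wait]  ⇒ S*(0)=-

price = 7.7200
boundary = - - - 62.2249 72.9052
tree:
7.7200
12.5525 3.2581
19.7264 5.9608 0.7313
29.5951 10.7312 1.5072 0.0000
38.7108 18.9148 3.1061 0.0000 0.0000
46.4911 29.5951 6.4013 0.0000 0.0000 0.0000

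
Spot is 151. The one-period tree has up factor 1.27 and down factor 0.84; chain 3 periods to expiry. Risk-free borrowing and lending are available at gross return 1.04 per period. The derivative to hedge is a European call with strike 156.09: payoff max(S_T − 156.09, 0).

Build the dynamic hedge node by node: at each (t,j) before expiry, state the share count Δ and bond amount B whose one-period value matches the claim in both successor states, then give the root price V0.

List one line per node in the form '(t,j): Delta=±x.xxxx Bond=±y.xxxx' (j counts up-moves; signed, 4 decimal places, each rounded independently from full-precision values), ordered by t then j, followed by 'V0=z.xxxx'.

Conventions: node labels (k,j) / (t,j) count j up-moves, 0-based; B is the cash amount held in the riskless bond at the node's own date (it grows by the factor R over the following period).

The replicating-portfolio and risk-neutral prices coincide; use p* = (1.04−0.84)/(1.27−0.84) = 0.4651 for the latter.
At maturity the claim pays: V(3,0)=0.0000, V(3,1)=0.0000, V(3,2)=48.4902, V(3,3)=153.2158
Node (2,0) S=106.5456: V=(p*·0.0000+(1−p*)·0.0000)/1.04=0.0000; Δ=(0.0000−0.0000)/(135.3129−89.4983)=0.0000; B=V−Δ·S=0.0000
Node (2,1) S=161.0868: V=(p*·48.4902+(1−p*)·0.0000)/1.04=21.6862; Δ=(48.4902−0.0000)/(204.5802−135.3129)=0.7000; B=V−Δ·S=-91.0818
Node (2,2) S=243.5479: V=(p*·153.2158+(1−p*)·48.4902)/1.04=93.4614; Δ=(153.2158−48.4902)/(309.3058−204.5802)=1.0000; B=V−Δ·S=-150.0865
Node (1,0) S=126.8400: V=(p*·21.6862+(1−p*)·0.0000)/1.04=9.6986; Δ=(21.6862−0.0000)/(161.0868−106.5456)=0.3976; B=V−Δ·S=-40.7343
Node (1,1) S=191.7700: V=(p*·93.4614+(1−p*)·21.6862)/1.04=52.9519; Δ=(93.4614−21.6862)/(243.5479−161.0868)=0.8704; B=V−Δ·S=-113.9672
Node (0,0) S=151.0000: V=(p*·52.9519+(1−p*)·9.6986)/1.04=28.6696; Δ=(52.9519−9.6986)/(191.7700−126.8400)=0.6662; B=V−Δ·S=-71.9193
Verification: the root portfolio costs Δ(0,0)·S0 + B(0,0) = 28.6696, matching V0.

(0,0): Delta=0.6662 Bond=-71.9193
(1,0): Delta=0.3976 Bond=-40.7343
(1,1): Delta=0.8704 Bond=-113.9672
(2,0): Delta=0.0000 Bond=0.0000
(2,1): Delta=0.7000 Bond=-91.0818
(2,2): Delta=1.0000 Bond=-150.0865
V0=28.6696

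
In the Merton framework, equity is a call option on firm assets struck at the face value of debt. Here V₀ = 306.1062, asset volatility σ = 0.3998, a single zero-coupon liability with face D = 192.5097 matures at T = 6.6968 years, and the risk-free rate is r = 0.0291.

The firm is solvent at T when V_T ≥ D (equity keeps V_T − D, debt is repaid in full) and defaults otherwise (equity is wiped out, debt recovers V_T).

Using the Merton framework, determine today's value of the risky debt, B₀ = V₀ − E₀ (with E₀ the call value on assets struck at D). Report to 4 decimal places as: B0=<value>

B0=124.7731

Apply the equity-as-call identities (strike 192.5097, horizon 6.6968 years):
d₁ = [ln(V₀/D) + (r + σ²/2)T] / (σ√T)
   = [ln(306.1062/192.5097) + (0.0291 + 0.5·0.3998²)·6.6968] / (0.3998·√6.6968)
   = [0.463786 + 0.730085] / 1.034609 = 1.153934
d₂ = d₁ − σ√T = 1.153934 − 1.034609 = 0.119324
N(d₁) = 0.875736,  N(d₂) = 0.547491,  e^(−rT) = 0.822936
E₀ = V₀·N(d₁) − D·e^(−rT)·N(d₂)
   = 306.1062·0.875736 − 192.5097·0.822936·0.547491 = 181.333105
B₀ = V₀ − E₀ = 306.1062 − 181.333105 = 124.773095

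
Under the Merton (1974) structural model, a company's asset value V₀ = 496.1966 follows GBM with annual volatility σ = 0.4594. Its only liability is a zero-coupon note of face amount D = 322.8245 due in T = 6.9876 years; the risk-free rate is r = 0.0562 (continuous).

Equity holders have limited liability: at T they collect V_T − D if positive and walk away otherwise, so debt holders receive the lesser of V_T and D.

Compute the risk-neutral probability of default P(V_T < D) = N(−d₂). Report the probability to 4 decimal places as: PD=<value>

PD=0.4720

Equity is a call on the firm's assets struck at D = 322.8245:
d₁ = [ln(V₀/D) + (r + σ²/2)T] / (σ√T)
   = [ln(496.1966/322.8245) + (0.0562 + 0.5·0.4594²)·6.9876] / (0.4594·√6.9876)
   = [0.429863 + 1.130064] / 1.214381 = 1.284545
d₂ = d₁ − σ√T = 1.284545 − 1.214381 = 0.070164
risk-neutral PD = N(−d₂) = N(-0.070164) = 0.472032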